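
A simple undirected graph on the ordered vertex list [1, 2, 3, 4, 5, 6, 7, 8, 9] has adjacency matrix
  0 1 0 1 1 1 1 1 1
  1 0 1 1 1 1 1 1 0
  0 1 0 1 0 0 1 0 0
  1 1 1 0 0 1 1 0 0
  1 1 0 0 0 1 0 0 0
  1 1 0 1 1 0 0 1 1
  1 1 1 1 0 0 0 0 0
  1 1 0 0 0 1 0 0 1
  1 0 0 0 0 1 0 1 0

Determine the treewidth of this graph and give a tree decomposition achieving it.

Treewidth 3.
One such decomposition:
Bags: B1 = {1, 2, 4, 7}  B2 = {2, 3, 4, 7}  B3 = {1, 2, 4, 6}  B4 = {1, 2, 5, 6}  B5 = {1, 2, 6, 8}  B6 = {1, 6, 8, 9}
Tree: B1–B2, B1–B3, B3–B4, B4–B5, B5–B6

Every bag has size at most 4, so the width is 4 − 1 = 3 and tw(G) ≤ 3. Conversely, {1, 6, 8, 9} is a clique of size 4, and the vertices of any clique must share a bag in every tree decomposition; so some bag has ≥ 4 vertices and tw(G) ≥ 3. The upper and lower bounds meet at 3, so that is the treewidth.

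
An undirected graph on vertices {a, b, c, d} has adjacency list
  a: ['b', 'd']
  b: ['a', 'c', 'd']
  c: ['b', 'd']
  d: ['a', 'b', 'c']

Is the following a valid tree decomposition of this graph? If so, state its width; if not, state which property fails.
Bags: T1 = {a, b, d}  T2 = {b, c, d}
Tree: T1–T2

Vertex coverage: the bags together contain {a, b, c, d}, the full vertex set. Edge coverage: each edge of G has both endpoints in at least one bag. Running intersection: for every vertex, the bags containing it form a connected subtree. All three properties hold, so this is a valid tree decomposition of width max|bag| − 1 = 2, and hence tw(G) ≤ 2.

Yes; width 2.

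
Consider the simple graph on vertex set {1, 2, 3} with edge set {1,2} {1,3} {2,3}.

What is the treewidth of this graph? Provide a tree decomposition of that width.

With just one bag of size 3, the width is 3 − 1 = 2, so tw(G) ≤ 2. Conversely, {1, 2, 3} is a clique of size 3, and the vertices of any clique must share a bag in every tree decomposition; so some bag has ≥ 3 vertices and tw(G) ≥ 2. Therefore the treewidth is 2.

Treewidth 2.
Bags: B1 = {1, 2, 3}
Tree: (single bag)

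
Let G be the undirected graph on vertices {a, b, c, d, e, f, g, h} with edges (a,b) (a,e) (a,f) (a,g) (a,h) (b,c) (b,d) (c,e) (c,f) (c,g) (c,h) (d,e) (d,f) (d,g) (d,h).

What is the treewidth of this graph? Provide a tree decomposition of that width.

Each bag holds 4 vertices, so the decomposition has width 3, which upper-bounds the treewidth. For the lower bound: the 4 vertex sets {b,d}, {a,g}, {c}, {e} are disjoint, each induces a connected subgraph, and every pair is joined by at least one edge of G. Contracting each set to a single vertex therefore yields K_{4} as a minor, and since treewidth is minor-monotone, tw(G) ≥ tw(K_{4}) = 3. Combining the bounds, tw(G) = 3.

Treewidth 3.
Bags: B1 = {a, b, c, d}  B2 = {a, c, d, g}  B3 = {a, c, d, e}  B4 = {a, c, d, f}  B5 = {a, c, d, h}
Tree: B1–B2, B2–B3, B3–B4, B4–B5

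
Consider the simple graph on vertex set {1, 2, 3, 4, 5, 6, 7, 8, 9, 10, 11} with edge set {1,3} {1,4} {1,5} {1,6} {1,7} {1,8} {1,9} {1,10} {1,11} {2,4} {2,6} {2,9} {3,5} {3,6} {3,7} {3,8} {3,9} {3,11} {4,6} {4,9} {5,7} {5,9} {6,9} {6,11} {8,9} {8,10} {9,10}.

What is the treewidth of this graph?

A width-3 tree decomposition is:
Bags: B1 = {1, 3, 5, 7}  B2 = {1, 3, 5, 9}  B3 = {1, 3, 6, 9}  B4 = {1, 3, 8, 9}  B5 = {1, 3, 6, 11}  B6 = {1, 4, 6, 9}  B7 = {2, 4, 6, 9}  B8 = {1, 8, 9, 10}
Tree: B1–B2, B2–B3, B3–B4, B3–B5, B3–B6, B6–B7, B4–B8
The largest bag has 4 vertices, giving width 3; this decomposition certifies tw(G) ≤ 3. Conversely, {1, 8, 9, 10} is a clique of size 4, and the vertices of any clique must share a bag in every tree decomposition; so some bag has ≥ 4 vertices and tw(G) ≥ 3. The upper and lower bounds meet at 3, so that is the treewidth.

3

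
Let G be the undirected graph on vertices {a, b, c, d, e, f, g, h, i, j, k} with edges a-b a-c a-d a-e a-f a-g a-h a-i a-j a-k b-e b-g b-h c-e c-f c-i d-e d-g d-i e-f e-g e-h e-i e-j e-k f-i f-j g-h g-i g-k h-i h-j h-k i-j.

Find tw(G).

A width-4 tree decomposition is:
Bags: B1 = {a, e, g, h, i}  B2 = {a, e, h, i, j}  B3 = {a, d, e, g, i}  B4 = {a, e, f, i, j}  B5 = {a, c, e, f, i}  B6 = {a, e, g, h, k}  B7 = {a, b, e, g, h}
Tree: B1–B2, B1–B3, B2–B4, B4–B5, B1–B6, B6–B7
The largest bag has 5 vertices, giving width 4; this decomposition certifies tw(G) ≤ 4. For the lower bound, the 5 vertices {a, e, g, h, k} are pairwise adjacent, and any tree decomposition puts a clique entirely inside one bag — forcing width ≥ 4. Therefore the treewidth is 4.

4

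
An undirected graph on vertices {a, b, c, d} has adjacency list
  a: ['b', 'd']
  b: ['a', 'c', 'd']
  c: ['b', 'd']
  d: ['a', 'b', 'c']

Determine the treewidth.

A width-2 tree decomposition is:
Bags: B1 = {b, c, d}  B2 = {a, b, d}
Tree: B1–B2
The largest bag has 3 vertices, giving width 2; this decomposition certifies tw(G) ≤ 2. For the lower bound, the 3 vertices {b, c, d} are pairwise adjacent, and any tree decomposition puts a clique entirely inside one bag — forcing width ≥ 2. Therefore the treewidth is 2.

2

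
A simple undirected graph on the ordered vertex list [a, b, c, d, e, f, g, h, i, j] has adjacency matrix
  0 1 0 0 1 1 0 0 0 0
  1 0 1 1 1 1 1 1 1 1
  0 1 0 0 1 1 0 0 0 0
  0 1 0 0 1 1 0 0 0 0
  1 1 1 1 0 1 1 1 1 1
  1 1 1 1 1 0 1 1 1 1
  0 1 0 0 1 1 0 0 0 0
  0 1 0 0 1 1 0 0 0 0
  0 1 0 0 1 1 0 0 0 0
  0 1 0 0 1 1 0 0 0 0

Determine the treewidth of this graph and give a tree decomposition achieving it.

Treewidth 3.
One optimal decomposition is:
Bags: B1 = {b, e, f, h}  B2 = {a, b, e, f}  B3 = {b, d, e, f}  B4 = {b, e, f, i}  B5 = {b, c, e, f}  B6 = {b, e, f, j}  B7 = {b, e, f, g}
Tree: B1–B2, B2–B3, B1–B4, B4–B5, B4–B6, B6–B7

The largest bag has 4 vertices, giving width 3; this decomposition certifies tw(G) ≤ 3. For the lower bound, the 4 vertices {b, d, e, f} are pairwise adjacent, and any tree decomposition puts a clique entirely inside one bag — forcing width ≥ 3. Hence tw(G) = 3 exactly.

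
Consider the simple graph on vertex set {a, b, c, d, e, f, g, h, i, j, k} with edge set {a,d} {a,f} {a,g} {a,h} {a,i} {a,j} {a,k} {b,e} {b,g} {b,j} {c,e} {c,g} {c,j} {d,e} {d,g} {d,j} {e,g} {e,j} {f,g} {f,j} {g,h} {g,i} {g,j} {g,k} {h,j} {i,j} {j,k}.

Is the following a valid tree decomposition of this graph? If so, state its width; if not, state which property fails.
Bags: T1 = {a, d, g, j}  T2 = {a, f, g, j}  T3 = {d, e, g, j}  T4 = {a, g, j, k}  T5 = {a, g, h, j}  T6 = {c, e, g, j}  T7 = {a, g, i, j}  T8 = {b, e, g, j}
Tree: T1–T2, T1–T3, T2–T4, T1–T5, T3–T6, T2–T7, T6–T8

Yes; width 3.

Every vertex of G appears in some bag (union = {a, b, c, d, e, f, g, h, i, j, k}); every edge is covered by a bag; and for each vertex v the set of bags containing v is connected in the bag tree. The decomposition is therefore valid. The largest bag has 4 vertices, so the width is 3.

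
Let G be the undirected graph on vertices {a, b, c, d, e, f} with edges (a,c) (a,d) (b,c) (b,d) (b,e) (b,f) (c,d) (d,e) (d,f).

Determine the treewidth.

2

A width-2 tree decomposition is:
Bags: B1 = {b, c, d}  B2 = {b, d, f}  B3 = {a, c, d}  B4 = {b, d, e}
Tree: B1–B2, B1–B3, B2–B4
Every bag has size at most 3, so the width is 3 − 1 = 2 and tw(G) ≤ 2. On the other hand G contains the 3-clique {a, c, d}. A clique must lie in a single bag of any decomposition, so no decomposition can have width below 2. Therefore the treewidth is 2.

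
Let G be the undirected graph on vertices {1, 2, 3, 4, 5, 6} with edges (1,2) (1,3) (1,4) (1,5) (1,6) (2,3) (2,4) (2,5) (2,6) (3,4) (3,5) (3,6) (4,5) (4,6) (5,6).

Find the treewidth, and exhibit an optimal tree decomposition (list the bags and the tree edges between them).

Treewidth 5.
One optimal decomposition is:
Bags: B1 = {1, 2, 3, 4, 5, 6}
Tree: (single bag)

A single bag containing all 6 vertices is trivially a valid decomposition of width 5. Conversely, {1, 2, 3, 4, 5, 6} is a clique of size 6, and the vertices of any clique must share a bag in every tree decomposition; so some bag has ≥ 6 vertices and tw(G) ≥ 5. The upper and lower bounds meet at 5, so that is the treewidth.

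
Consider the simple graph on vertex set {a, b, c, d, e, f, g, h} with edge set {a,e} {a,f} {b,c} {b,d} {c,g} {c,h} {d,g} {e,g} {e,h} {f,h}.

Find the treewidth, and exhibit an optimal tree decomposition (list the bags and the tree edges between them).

Every bag has size at most 3, so the width is 3 − 1 = 2 and tw(G) ≤ 2. The edges b–d–g–c–b form a cycle, so G is not a tree and its treewidth is at least 2. Combining the bounds, tw(G) = 2.

Treewidth 2.
One optimal decomposition is:
Bags: B1 = {b, c, d}  B2 = {c, d, g}  B3 = {c, g, h}  B4 = {e, g, h}  B5 = {e, f, h}  B6 = {a, e, f}
Tree: B1–B2, B2–B3, B3–B4, B4–B5, B5–B6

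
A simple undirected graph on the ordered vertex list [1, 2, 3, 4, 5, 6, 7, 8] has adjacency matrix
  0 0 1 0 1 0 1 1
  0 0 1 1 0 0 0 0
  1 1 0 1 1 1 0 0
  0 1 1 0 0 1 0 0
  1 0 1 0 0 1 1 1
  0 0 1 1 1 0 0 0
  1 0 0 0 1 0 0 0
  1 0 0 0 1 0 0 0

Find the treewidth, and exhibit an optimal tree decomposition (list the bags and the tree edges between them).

Treewidth 2.
One optimal decomposition is:
Bags: B1 = {1, 3, 5}  B2 = {1, 5, 8}  B3 = {3, 5, 6}  B4 = {3, 4, 6}  B5 = {2, 3, 4}  B6 = {1, 5, 7}
Tree: B1–B2, B1–B3, B3–B4, B4–B5, B1–B6

The largest bag has 3 vertices, giving width 2; this decomposition certifies tw(G) ≤ 2. On the other hand G contains the 3-clique {1, 5, 8}. A clique must lie in a single bag of any decomposition, so no decomposition can have width below 2. The upper and lower bounds meet at 2, so that is the treewidth.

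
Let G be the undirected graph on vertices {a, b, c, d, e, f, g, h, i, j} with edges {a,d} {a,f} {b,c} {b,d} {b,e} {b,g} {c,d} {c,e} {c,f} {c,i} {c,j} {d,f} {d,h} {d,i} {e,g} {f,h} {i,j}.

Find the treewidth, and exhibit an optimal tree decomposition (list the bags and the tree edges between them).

Treewidth 2.
Bags: B1 = {c, d, f}  B2 = {c, d, i}  B3 = {b, c, d}  B4 = {b, c, e}  B5 = {d, f, h}  B6 = {a, d, f}  B7 = {c, i, j}  B8 = {b, e, g}
Tree: B1–B2, B2–B3, B3–B4, B1–B5, B5–B6, B2–B7, B4–B8

Every bag has size at most 3, so the width is 3 − 1 = 2 and tw(G) ≤ 2. Conversely, {d, f, h} is a clique of size 3, and the vertices of any clique must share a bag in every tree decomposition; so some bag has ≥ 3 vertices and tw(G) ≥ 2. Hence tw(G) = 2 exactly.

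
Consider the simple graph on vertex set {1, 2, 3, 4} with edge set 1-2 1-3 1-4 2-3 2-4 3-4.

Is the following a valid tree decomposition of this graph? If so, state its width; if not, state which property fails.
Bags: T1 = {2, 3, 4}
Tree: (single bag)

No — vertex 1 appears in no bag.

A tree decomposition must satisfy three properties: every vertex lies in some bag; for every edge, both endpoints lie together in some bag; and for every vertex, the bags containing it form a connected subtree. Here vertex 1 appears in no bag, so the decomposition is invalid.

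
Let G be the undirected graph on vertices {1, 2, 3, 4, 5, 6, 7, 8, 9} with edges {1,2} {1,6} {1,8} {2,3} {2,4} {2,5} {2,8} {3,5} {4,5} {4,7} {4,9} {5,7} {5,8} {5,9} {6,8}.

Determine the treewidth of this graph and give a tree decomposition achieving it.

Each bag holds 3 vertices, so the decomposition has width 2, which upper-bounds the treewidth. For the lower bound, the 3 vertices {1, 2, 8} are pairwise adjacent, and any tree decomposition puts a clique entirely inside one bag — forcing width ≥ 2. Combining the bounds, tw(G) = 2.

Treewidth 2.
One such decomposition:
Bags: B1 = {2, 4, 5}  B2 = {2, 5, 8}  B3 = {1, 2, 8}  B4 = {4, 5, 9}  B5 = {2, 3, 5}  B6 = {4, 5, 7}  B7 = {1, 6, 8}
Tree: B1–B2, B2–B3, B1–B4, B1–B5, B1–B6, B3–B7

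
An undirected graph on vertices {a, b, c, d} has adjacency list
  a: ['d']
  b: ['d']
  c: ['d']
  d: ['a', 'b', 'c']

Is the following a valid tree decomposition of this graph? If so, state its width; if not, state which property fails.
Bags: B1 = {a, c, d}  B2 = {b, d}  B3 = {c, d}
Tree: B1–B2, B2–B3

No — bags containing vertex c are not connected in the tree.

A tree decomposition must satisfy three properties: every vertex lies in some bag; for every edge, both endpoints lie together in some bag; and for every vertex, the bags containing it form a connected subtree. Here bags containing vertex c are not connected in the tree, so the decomposition is invalid.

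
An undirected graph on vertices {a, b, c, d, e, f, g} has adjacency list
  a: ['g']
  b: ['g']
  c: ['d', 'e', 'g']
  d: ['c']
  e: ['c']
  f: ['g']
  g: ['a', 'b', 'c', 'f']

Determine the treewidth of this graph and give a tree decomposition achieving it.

The largest bag has 2 vertices, giving width 1; this decomposition certifies tw(G) ≤ 1. Since G has at least one edge (e.g. a–g), it is not an edgeless graph, so tw(G) ≥ 1. Therefore the treewidth is 1.

Treewidth 1.
One such decomposition:
Bags: B1 = {a, g}  B2 = {f, g}  B3 = {c, g}  B4 = {c, e}  B5 = {b, g}  B6 = {c, d}
Tree: B1–B2, B2–B3, B3–B4, B3–B5, B4–B6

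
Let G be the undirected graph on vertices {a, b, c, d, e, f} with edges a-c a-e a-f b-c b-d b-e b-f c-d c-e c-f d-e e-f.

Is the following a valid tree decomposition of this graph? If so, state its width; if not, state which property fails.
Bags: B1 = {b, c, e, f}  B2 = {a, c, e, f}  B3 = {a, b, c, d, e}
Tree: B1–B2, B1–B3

No — bags containing vertex a are not connected in the tree.

A tree decomposition must satisfy three properties: every vertex lies in some bag; for every edge, both endpoints lie together in some bag; and for every vertex, the bags containing it form a connected subtree. Here bags containing vertex a are not connected in the tree, so the decomposition is invalid.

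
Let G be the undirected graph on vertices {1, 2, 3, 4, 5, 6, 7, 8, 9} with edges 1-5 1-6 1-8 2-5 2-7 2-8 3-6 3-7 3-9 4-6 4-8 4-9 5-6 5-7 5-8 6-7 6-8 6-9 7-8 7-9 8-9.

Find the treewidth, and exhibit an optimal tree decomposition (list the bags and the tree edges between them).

The largest bag has 4 vertices, giving width 3; this decomposition certifies tw(G) ≤ 3. Conversely, {2, 5, 7, 8} is a clique of size 4, and the vertices of any clique must share a bag in every tree decomposition; so some bag has ≥ 4 vertices and tw(G) ≥ 3. Hence tw(G) = 3 exactly.

Treewidth 3.
Bags: B1 = {5, 6, 7, 8}  B2 = {1, 5, 6, 8}  B3 = {6, 7, 8, 9}  B4 = {4, 6, 8, 9}  B5 = {2, 5, 7, 8}  B6 = {3, 6, 7, 9}
Tree: B1–B2, B1–B3, B3–B4, B1–B5, B3–B6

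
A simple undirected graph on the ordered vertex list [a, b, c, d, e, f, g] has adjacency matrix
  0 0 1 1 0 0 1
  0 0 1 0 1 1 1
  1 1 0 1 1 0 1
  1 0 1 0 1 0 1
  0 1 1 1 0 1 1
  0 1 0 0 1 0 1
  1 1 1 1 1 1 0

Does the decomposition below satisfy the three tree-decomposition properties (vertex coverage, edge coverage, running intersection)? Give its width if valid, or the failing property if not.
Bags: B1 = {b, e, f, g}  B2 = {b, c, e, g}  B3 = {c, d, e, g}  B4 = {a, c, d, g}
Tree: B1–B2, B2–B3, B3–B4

Vertex coverage: the bags together contain {a, b, c, d, e, f, g}, the full vertex set. Edge coverage: each edge of G has both endpoints in at least one bag. Running intersection: for every vertex, the bags containing it form a connected subtree. All three properties hold, so this is a valid tree decomposition of width max|bag| − 1 = 3, and hence tw(G) ≤ 3.

Yes; width 3.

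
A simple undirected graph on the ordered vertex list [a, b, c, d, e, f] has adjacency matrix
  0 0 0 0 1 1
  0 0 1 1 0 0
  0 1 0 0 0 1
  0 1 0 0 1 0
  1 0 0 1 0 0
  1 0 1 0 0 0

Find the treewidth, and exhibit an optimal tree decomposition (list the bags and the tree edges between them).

Treewidth 2.
One such decomposition:
Bags: B1 = {b, c, d}  B2 = {c, d, e}  B3 = {a, c, e}  B4 = {a, c, f}
Tree: B1–B2, B2–B3, B3–B4

The largest bag has 3 vertices, giving width 2; this decomposition certifies tw(G) ≤ 2. The edges c–b–d–e–a–f–c form a cycle, so G is not a tree and its treewidth is at least 2. The upper and lower bounds meet at 2, so that is the treewidth.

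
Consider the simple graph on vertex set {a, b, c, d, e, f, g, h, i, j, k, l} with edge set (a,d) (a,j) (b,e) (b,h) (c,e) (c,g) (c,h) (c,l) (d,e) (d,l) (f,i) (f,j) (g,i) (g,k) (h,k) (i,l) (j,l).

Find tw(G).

A width-3 tree decomposition is:
Bags: B1 = {b, e, h, k}  B2 = {c, e, h, k}  B3 = {c, e, g, k}  B4 = {c, d, e, g}  B5 = {c, d, g, l}  B6 = {d, g, i, l}  B7 = {a, d, i, l}  B8 = {a, i, j, l}  B9 = {a, f, i, j}
Tree: B1–B2, B2–B3, B3–B4, B4–B5, B5–B6, B6–B7, B7–B8, B8–B9
Each bag holds 4 vertices, so the decomposition has width 3, which upper-bounds the treewidth. For the lower bound: the 4 vertex sets {b,h,k}, {e}, {c}, {d,g,i,l} are disjoint, each induces a connected subgraph, and every pair is joined by at least one edge of G. Contracting each set to a single vertex therefore yields K_{4} as a minor, and since treewidth is minor-monotone, tw(G) ≥ tw(K_{4}) = 3. Hence tw(G) = 3 exactly.

3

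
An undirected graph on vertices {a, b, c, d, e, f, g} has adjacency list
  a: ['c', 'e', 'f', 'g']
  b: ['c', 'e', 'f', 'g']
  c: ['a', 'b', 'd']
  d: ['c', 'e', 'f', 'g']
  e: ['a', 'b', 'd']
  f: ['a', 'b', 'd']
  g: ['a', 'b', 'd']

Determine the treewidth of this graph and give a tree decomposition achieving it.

Each bag holds 4 vertices, so the decomposition has width 3, which upper-bounds the treewidth. For the lower bound: the 4 vertex sets {a,e}, {b,g}, {d}, {c} are disjoint, each induces a connected subgraph, and every pair is joined by at least one edge of G. Contracting each set to a single vertex therefore yields K_{4} as a minor, and since treewidth is minor-monotone, tw(G) ≥ tw(K_{4}) = 3. The upper and lower bounds meet at 3, so that is the treewidth.

Treewidth 3.
One such decomposition:
Bags: B1 = {a, b, d, e}  B2 = {a, b, d, g}  B3 = {a, b, c, d}  B4 = {a, b, d, f}
Tree: B1–B2, B2–B3, B3–B4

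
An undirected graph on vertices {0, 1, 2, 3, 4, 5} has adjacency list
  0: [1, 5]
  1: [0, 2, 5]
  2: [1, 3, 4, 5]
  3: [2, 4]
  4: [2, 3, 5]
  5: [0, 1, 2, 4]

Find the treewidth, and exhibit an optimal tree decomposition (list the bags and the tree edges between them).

Treewidth 2.
Bags: B1 = {1, 2, 5}  B2 = {0, 1, 5}  B3 = {2, 4, 5}  B4 = {2, 3, 4}
Tree: B1–B2, B1–B3, B3–B4

The largest bag has 3 vertices, giving width 2; this decomposition certifies tw(G) ≤ 2. On the other hand G contains the 3-clique {0, 1, 5}. A clique must lie in a single bag of any decomposition, so no decomposition can have width below 2. The upper and lower bounds meet at 2, so that is the treewidth.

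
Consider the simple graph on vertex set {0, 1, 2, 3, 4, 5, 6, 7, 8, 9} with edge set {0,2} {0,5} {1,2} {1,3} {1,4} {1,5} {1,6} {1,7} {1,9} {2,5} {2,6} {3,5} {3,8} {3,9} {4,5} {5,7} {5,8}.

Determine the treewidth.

A width-2 tree decomposition is:
Bags: B1 = {1, 2, 5}  B2 = {1, 2, 6}  B3 = {1, 3, 5}  B4 = {3, 5, 8}  B5 = {1, 3, 9}  B6 = {1, 5, 7}  B7 = {1, 4, 5}  B8 = {0, 2, 5}
Tree: B1–B2, B1–B3, B3–B4, B3–B5, B3–B6, B6–B7, B1–B8
Each bag holds 3 vertices, so the decomposition has width 2, which upper-bounds the treewidth. On the other hand G contains the 3-clique {0, 2, 5}. A clique must lie in a single bag of any decomposition, so no decomposition can have width below 2. Therefore the treewidth is 2.

2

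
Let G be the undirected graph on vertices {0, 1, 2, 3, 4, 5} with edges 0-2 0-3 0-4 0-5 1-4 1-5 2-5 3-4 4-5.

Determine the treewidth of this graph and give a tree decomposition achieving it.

Treewidth 2.
Bags: B1 = {0, 2, 5}  B2 = {0, 4, 5}  B3 = {0, 3, 4}  B4 = {1, 4, 5}
Tree: B1–B2, B2–B3, B2–B4

The largest bag has 3 vertices, giving width 2; this decomposition certifies tw(G) ≤ 2. For the lower bound, the 3 vertices {0, 2, 5} are pairwise adjacent, and any tree decomposition puts a clique entirely inside one bag — forcing width ≥ 2. Combining the bounds, tw(G) = 2.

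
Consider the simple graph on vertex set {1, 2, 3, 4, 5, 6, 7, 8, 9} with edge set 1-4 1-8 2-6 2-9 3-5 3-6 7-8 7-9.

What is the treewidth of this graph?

A width-1 tree decomposition is:
Bags: B1 = {3, 5}  B2 = {3, 6}  B3 = {2, 6}  B4 = {2, 9}  B5 = {7, 9}  B6 = {7, 8}  B7 = {1, 8}  B8 = {1, 4}
Tree: B1–B2, B2–B3, B3–B4, B4–B5, B5–B6, B6–B7, B7–B8
Every bag has size at most 2, so the width is 2 − 1 = 1 and tw(G) ≤ 1. G has an edge, so its treewidth is at least 1. The upper and lower bounds meet at 1, so that is the treewidth.

1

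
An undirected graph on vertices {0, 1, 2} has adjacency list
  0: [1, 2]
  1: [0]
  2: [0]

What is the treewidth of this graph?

A width-1 tree decomposition is:
Bags: B1 = {0, 1}  B2 = {0, 2}
Tree: B1–B2
Each bag holds 2 vertices, so the decomposition has width 1, which upper-bounds the treewidth. G has an edge, so its treewidth is at least 1. Combining the bounds, tw(G) = 1.

1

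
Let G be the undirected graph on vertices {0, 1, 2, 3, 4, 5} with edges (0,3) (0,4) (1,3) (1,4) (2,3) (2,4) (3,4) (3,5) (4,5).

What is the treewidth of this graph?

A width-2 tree decomposition is:
Bags: B1 = {3, 4, 5}  B2 = {1, 3, 4}  B3 = {2, 3, 4}  B4 = {0, 3, 4}
Tree: B1–B2, B2–B3, B2–B4
The largest bag has 3 vertices, giving width 2; this decomposition certifies tw(G) ≤ 2. Conversely, {0, 3, 4} is a clique of size 3, and the vertices of any clique must share a bag in every tree decomposition; so some bag has ≥ 3 vertices and tw(G) ≥ 2. Combining the bounds, tw(G) = 2.

2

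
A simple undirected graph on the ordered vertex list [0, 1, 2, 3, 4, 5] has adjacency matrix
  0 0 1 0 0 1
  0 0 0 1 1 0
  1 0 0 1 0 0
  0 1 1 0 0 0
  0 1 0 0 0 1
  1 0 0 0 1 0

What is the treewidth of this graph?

2

A width-2 tree decomposition is:
Bags: B1 = {1, 4, 5}  B2 = {0, 1, 5}  B3 = {0, 1, 2}  B4 = {1, 2, 3}
Tree: B1–B2, B2–B3, B3–B4
The largest bag has 3 vertices, giving width 2; this decomposition certifies tw(G) ≤ 2. The edges 1–4–5–0–2–3–1 form a cycle, so G is not a tree and its treewidth is at least 2. Therefore the treewidth is 2.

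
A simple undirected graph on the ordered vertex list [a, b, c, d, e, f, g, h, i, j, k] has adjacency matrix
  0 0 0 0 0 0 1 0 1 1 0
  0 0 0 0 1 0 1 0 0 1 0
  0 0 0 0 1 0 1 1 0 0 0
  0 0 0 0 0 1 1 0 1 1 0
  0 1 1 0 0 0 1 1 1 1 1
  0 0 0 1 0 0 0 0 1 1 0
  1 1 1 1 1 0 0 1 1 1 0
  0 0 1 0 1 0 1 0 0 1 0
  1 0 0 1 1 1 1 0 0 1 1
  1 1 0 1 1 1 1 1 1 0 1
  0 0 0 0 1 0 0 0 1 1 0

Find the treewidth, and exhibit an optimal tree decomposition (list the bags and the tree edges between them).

Each bag holds 4 vertices, so the decomposition has width 3, which upper-bounds the treewidth. For the lower bound, the 4 vertices {e, g, h, j} are pairwise adjacent, and any tree decomposition puts a clique entirely inside one bag — forcing width ≥ 3. Hence tw(G) = 3 exactly.

Treewidth 3.
One such decomposition:
Bags: B1 = {e, g, h, j}  B2 = {e, g, i, j}  B3 = {b, e, g, j}  B4 = {e, i, j, k}  B5 = {d, g, i, j}  B6 = {d, f, i, j}  B7 = {c, e, g, h}  B8 = {a, g, i, j}
Tree: B1–B2, B2–B3, B2–B4, B2–B5, B5–B6, B1–B7, B5–B8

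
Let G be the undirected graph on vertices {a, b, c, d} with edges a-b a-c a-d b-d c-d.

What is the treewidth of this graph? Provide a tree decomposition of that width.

The largest bag has 3 vertices, giving width 2; this decomposition certifies tw(G) ≤ 2. For the lower bound, the 3 vertices {a, c, d} are pairwise adjacent, and any tree decomposition puts a clique entirely inside one bag — forcing width ≥ 2. The upper and lower bounds meet at 2, so that is the treewidth.

Treewidth 2.
Bags: B1 = {a, b, d}  B2 = {a, c, d}
Tree: B1–B2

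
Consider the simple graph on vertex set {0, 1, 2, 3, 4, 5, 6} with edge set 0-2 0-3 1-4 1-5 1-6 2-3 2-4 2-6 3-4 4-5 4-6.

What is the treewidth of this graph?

A width-2 tree decomposition is:
Bags: B1 = {2, 4, 6}  B2 = {1, 4, 6}  B3 = {2, 3, 4}  B4 = {1, 4, 5}  B5 = {0, 2, 3}
Tree: B1–B2, B1–B3, B2–B4, B3–B5
Each bag holds 3 vertices, so the decomposition has width 2, which upper-bounds the treewidth. For the lower bound, the 3 vertices {0, 2, 3} are pairwise adjacent, and any tree decomposition puts a clique entirely inside one bag — forcing width ≥ 2. Combining the bounds, tw(G) = 2.

2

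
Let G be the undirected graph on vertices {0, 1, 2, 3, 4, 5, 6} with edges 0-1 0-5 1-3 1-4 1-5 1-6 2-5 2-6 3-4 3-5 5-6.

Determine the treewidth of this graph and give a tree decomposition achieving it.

Treewidth 2.
One optimal decomposition is:
Bags: B1 = {1, 3, 5}  B2 = {1, 5, 6}  B3 = {0, 1, 5}  B4 = {1, 3, 4}  B5 = {2, 5, 6}
Tree: B1–B2, B1–B3, B1–B4, B2–B5

The largest bag has 3 vertices, giving width 2; this decomposition certifies tw(G) ≤ 2. For the lower bound, the 3 vertices {1, 3, 4} are pairwise adjacent, and any tree decomposition puts a clique entirely inside one bag — forcing width ≥ 2. The upper and lower bounds meet at 2, so that is the treewidth.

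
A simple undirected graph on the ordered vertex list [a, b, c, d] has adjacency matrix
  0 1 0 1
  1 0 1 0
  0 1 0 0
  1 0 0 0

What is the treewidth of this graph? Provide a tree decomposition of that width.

Treewidth 1.
One such decomposition:
Bags: B1 = {a, d}  B2 = {a, b}  B3 = {b, c}
Tree: B1–B2, B2–B3

Every bag has size at most 2, so the width is 2 − 1 = 1 and tw(G) ≤ 1. Since G has at least one edge (e.g. d–a), it is not an edgeless graph, so tw(G) ≥ 1. Hence tw(G) = 1 exactly.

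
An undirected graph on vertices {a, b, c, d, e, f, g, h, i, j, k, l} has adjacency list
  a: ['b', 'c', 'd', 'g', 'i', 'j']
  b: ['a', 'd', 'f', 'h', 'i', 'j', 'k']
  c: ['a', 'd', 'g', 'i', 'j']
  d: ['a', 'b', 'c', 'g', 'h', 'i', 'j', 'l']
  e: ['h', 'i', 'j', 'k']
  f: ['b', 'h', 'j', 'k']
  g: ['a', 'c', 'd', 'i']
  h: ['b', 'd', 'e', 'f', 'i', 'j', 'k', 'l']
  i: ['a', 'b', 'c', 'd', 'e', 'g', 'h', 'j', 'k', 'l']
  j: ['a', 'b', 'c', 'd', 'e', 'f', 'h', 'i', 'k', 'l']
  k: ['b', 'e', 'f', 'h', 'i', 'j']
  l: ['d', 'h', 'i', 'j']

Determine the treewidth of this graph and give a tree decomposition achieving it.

The largest bag has 5 vertices, giving width 4; this decomposition certifies tw(G) ≤ 4. For the lower bound, the 5 vertices {b, f, h, j, k} are pairwise adjacent, and any tree decomposition puts a clique entirely inside one bag — forcing width ≥ 4. Combining the bounds, tw(G) = 4.

Treewidth 4.
Bags: B1 = {a, c, d, i, j}  B2 = {a, b, d, i, j}  B3 = {b, d, h, i, j}  B4 = {b, h, i, j, k}  B5 = {b, f, h, j, k}  B6 = {e, h, i, j, k}  B7 = {d, h, i, j, l}  B8 = {a, c, d, g, i}
Tree: B1–B2, B2–B3, B3–B4, B4–B5, B4–B6, B3–B7, B1–B8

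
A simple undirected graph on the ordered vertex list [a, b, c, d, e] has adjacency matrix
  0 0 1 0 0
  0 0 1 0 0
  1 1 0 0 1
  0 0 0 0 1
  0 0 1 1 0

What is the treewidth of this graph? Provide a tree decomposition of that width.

Every bag has size at most 2, so the width is 2 − 1 = 1 and tw(G) ≤ 1. Any graph with an edge has treewidth ≥ 1, and G has the edge c–e. Combining the bounds, tw(G) = 1.

Treewidth 1.
One optimal decomposition is:
Bags: B1 = {c, e}  B2 = {d, e}  B3 = {a, c}  B4 = {b, c}
Tree: B1–B2, B1–B3, B1–B4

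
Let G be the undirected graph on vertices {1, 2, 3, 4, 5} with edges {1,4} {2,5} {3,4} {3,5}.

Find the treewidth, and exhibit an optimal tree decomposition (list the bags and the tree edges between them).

Treewidth 1.
One optimal decomposition is:
Bags: B1 = {2, 5}  B2 = {3, 5}  B3 = {3, 4}  B4 = {1, 4}
Tree: B1–B2, B2–B3, B3–B4

Each bag holds 2 vertices, so the decomposition has width 1, which upper-bounds the treewidth. G has an edge, so its treewidth is at least 1. The upper and lower bounds meet at 1, so that is the treewidth.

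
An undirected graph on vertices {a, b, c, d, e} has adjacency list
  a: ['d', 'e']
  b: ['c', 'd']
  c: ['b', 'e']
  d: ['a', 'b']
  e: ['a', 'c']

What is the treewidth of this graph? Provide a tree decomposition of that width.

Treewidth 2.
One such decomposition:
Bags: B1 = {b, c, d}  B2 = {c, d, e}  B3 = {a, d, e}
Tree: B1–B2, B2–B3

Each bag holds 3 vertices, so the decomposition has width 2, which upper-bounds the treewidth. The edges d–b–c–e–a–d form a cycle, so G is not a tree and its treewidth is at least 2. The upper and lower bounds meet at 2, so that is the treewidth.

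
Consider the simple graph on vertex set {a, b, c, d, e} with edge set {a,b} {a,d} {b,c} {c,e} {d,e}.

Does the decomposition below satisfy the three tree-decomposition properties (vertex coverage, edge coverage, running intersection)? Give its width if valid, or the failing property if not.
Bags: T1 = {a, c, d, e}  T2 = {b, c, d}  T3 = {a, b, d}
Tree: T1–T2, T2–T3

No — bags containing vertex a are not connected in the tree.

A tree decomposition must satisfy three properties: every vertex lies in some bag; for every edge, both endpoints lie together in some bag; and for every vertex, the bags containing it form a connected subtree. Here bags containing vertex a are not connected in the tree, so the decomposition is invalid.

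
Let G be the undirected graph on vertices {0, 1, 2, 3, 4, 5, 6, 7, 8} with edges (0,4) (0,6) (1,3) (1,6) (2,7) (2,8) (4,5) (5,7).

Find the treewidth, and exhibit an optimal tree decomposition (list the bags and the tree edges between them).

Treewidth 1.
Bags: B1 = {2, 8}  B2 = {2, 7}  B3 = {5, 7}  B4 = {4, 5}  B5 = {0, 4}  B6 = {0, 6}  B7 = {1, 6}  B8 = {1, 3}
Tree: B1–B2, B2–B3, B3–B4, B4–B5, B5–B6, B6–B7, B7–B8

Each bag holds 2 vertices, so the decomposition has width 1, which upper-bounds the treewidth. Any graph with an edge has treewidth ≥ 1, and G has the edge 8–2. Hence tw(G) = 1 exactly.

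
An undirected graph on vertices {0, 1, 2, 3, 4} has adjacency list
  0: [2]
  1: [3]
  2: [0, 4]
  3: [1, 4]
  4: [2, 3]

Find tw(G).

1

A width-1 tree decomposition is:
Bags: B1 = {1, 3}  B2 = {3, 4}  B3 = {2, 4}  B4 = {0, 2}
Tree: B1–B2, B2–B3, B3–B4
Every bag has size at most 2, so the width is 2 − 1 = 1 and tw(G) ≤ 1. Any graph with an edge has treewidth ≥ 1, and G has the edge 3–1. Therefore the treewidth is 1.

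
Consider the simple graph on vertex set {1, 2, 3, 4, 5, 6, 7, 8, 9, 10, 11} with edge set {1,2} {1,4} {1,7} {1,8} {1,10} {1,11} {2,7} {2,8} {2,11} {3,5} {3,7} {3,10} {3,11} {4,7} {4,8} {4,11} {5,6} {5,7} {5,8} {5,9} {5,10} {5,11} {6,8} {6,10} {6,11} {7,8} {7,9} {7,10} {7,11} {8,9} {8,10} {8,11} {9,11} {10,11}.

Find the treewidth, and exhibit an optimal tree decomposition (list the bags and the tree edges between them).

Treewidth 4.
One such decomposition:
Bags: B1 = {5, 7, 8, 10, 11}  B2 = {1, 7, 8, 10, 11}  B3 = {5, 7, 8, 9, 11}  B4 = {1, 4, 7, 8, 11}  B5 = {1, 2, 7, 8, 11}  B6 = {3, 5, 7, 10, 11}  B7 = {5, 6, 8, 10, 11}
Tree: B1–B2, B1–B3, B2–B4, B4–B5, B1–B6, B1–B7

The largest bag has 5 vertices, giving width 4; this decomposition certifies tw(G) ≤ 4. On the other hand G contains the 5-clique {5, 6, 8, 10, 11}. A clique must lie in a single bag of any decomposition, so no decomposition can have width below 4. Therefore the treewidth is 4.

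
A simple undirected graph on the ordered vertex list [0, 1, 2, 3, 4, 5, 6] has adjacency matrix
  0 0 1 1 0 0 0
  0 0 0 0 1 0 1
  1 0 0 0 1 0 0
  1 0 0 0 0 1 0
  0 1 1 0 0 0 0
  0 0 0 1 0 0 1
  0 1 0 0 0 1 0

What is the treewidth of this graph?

2

A width-2 tree decomposition is:
Bags: B1 = {1, 2, 4}  B2 = {0, 1, 2}  B3 = {0, 1, 3}  B4 = {1, 3, 5}  B5 = {1, 5, 6}
Tree: B1–B2, B2–B3, B3–B4, B4–B5
The largest bag has 3 vertices, giving width 2; this decomposition certifies tw(G) ≤ 2. Since 1–4–2–0–3–5–6–1 is a cycle in G, G is not acyclic. Forests are exactly the graphs of treewidth ≤ 1, so tw(G) ≥ 2. Therefore the treewidth is 2.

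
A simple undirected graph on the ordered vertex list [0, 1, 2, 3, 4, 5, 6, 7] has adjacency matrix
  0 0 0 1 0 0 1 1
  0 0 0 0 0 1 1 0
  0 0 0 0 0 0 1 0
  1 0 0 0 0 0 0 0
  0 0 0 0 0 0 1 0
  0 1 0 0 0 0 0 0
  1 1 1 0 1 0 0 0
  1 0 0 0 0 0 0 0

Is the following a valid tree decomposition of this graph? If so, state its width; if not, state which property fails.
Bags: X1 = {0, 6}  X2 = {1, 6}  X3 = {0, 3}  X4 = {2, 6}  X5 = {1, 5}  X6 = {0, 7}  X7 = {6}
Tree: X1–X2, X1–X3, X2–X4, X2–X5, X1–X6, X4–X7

No — vertex 4 appears in no bag.

A tree decomposition must satisfy three properties: every vertex lies in some bag; for every edge, both endpoints lie together in some bag; and for every vertex, the bags containing it form a connected subtree. Here vertex 4 appears in no bag, so the decomposition is invalid.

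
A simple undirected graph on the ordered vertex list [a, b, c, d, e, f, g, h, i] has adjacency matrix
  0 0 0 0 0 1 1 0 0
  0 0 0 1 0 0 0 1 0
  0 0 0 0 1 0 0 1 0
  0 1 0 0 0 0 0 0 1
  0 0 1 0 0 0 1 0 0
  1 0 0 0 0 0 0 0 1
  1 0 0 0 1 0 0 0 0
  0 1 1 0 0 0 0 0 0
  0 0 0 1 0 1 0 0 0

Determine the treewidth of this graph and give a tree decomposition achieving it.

Treewidth 2.
One optimal decomposition is:
Bags: B1 = {a, f, g}  B2 = {f, g, i}  B3 = {d, g, i}  B4 = {b, d, g}  B5 = {b, g, h}  B6 = {c, g, h}  B7 = {c, e, g}
Tree: B1–B2, B2–B3, B3–B4, B4–B5, B5–B6, B6–B7

The largest bag has 3 vertices, giving width 2; this decomposition certifies tw(G) ≤ 2. Since g–a–f–i–d–b–h–c–e–g is a cycle in G, G is not acyclic. Forests are exactly the graphs of treewidth ≤ 1, so tw(G) ≥ 2. Combining the bounds, tw(G) = 2.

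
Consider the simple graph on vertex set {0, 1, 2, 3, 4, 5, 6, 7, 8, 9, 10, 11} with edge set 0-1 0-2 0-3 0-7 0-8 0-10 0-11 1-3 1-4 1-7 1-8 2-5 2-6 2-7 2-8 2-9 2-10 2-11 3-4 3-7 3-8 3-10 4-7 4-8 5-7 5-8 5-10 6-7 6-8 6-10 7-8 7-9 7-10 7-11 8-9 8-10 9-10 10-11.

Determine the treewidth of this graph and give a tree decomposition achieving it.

Treewidth 4.
One such decomposition:
Bags: B1 = {0, 2, 7, 8, 10}  B2 = {2, 5, 7, 8, 10}  B3 = {2, 7, 8, 9, 10}  B4 = {0, 3, 7, 8, 10}  B5 = {2, 6, 7, 8, 10}  B6 = {0, 1, 3, 7, 8}  B7 = {0, 2, 7, 10, 11}  B8 = {1, 3, 4, 7, 8}
Tree: B1–B2, B1–B3, B1–B4, B3–B5, B4–B6, B1–B7, B6–B8

Each bag holds 5 vertices, so the decomposition has width 4, which upper-bounds the treewidth. On the other hand G contains the 5-clique {0, 1, 3, 7, 8}. A clique must lie in a single bag of any decomposition, so no decomposition can have width below 4. Hence tw(G) = 4 exactly.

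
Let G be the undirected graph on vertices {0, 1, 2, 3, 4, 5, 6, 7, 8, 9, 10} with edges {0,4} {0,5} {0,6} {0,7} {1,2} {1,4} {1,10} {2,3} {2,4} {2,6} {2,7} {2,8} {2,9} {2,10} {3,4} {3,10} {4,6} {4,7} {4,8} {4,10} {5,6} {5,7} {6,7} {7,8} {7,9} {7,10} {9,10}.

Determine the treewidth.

A width-3 tree decomposition is:
Bags: B1 = {2, 4, 6, 7}  B2 = {2, 4, 7, 10}  B3 = {2, 3, 4, 10}  B4 = {2, 4, 7, 8}  B5 = {2, 7, 9, 10}  B6 = {0, 4, 6, 7}  B7 = {0, 5, 6, 7}  B8 = {1, 2, 4, 10}
Tree: B1–B2, B2–B3, B1–B4, B2–B5, B1–B6, B6–B7, B2–B8
The largest bag has 4 vertices, giving width 3; this decomposition certifies tw(G) ≤ 3. On the other hand G contains the 4-clique {0, 4, 6, 7}. A clique must lie in a single bag of any decomposition, so no decomposition can have width below 3. The upper and lower bounds meet at 3, so that is the treewidth.

3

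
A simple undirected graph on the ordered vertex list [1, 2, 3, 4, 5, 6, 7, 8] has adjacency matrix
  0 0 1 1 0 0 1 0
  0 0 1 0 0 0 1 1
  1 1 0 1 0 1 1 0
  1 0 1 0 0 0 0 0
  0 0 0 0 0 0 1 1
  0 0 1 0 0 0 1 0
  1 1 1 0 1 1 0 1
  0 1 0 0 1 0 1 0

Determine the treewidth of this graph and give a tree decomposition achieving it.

Treewidth 2.
One such decomposition:
Bags: B1 = {2, 7, 8}  B2 = {2, 3, 7}  B3 = {5, 7, 8}  B4 = {1, 3, 7}  B5 = {3, 6, 7}  B6 = {1, 3, 4}
Tree: B1–B2, B1–B3, B2–B4, B4–B5, B4–B6

The largest bag has 3 vertices, giving width 2; this decomposition certifies tw(G) ≤ 2. Conversely, {1, 3, 4} is a clique of size 3, and the vertices of any clique must share a bag in every tree decomposition; so some bag has ≥ 3 vertices and tw(G) ≥ 2. Hence tw(G) = 2 exactly.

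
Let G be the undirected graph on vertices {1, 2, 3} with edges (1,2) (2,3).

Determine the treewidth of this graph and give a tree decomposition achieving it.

Treewidth 1.
One such decomposition:
Bags: B1 = {1, 2}  B2 = {2, 3}
Tree: B1–B2

Each bag holds 2 vertices, so the decomposition has width 1, which upper-bounds the treewidth. Since G has at least one edge (e.g. 1–2), it is not an edgeless graph, so tw(G) ≥ 1. The upper and lower bounds meet at 1, so that is the treewidth.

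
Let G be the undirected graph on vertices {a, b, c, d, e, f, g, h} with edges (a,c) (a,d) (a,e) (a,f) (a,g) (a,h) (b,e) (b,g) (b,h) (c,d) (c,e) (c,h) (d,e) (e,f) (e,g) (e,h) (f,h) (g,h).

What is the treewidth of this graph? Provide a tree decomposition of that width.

Treewidth 3.
One optimal decomposition is:
Bags: B1 = {a, e, g, h}  B2 = {a, c, e, h}  B3 = {a, c, d, e}  B4 = {a, e, f, h}  B5 = {b, e, g, h}
Tree: B1–B2, B2–B3, B1–B4, B1–B5

Every bag has size at most 4, so the width is 4 − 1 = 3 and tw(G) ≤ 3. For the lower bound, the 4 vertices {a, c, d, e} are pairwise adjacent, and any tree decomposition puts a clique entirely inside one bag — forcing width ≥ 3. Combining the bounds, tw(G) = 3.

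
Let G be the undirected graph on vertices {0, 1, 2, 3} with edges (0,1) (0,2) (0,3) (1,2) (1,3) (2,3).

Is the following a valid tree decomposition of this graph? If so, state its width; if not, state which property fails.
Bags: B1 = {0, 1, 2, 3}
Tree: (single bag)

Checking the three conditions: (i) the bags cover all of {0, 1, 2, 3}; (ii) for each edge, some bag contains both endpoints; (iii) the bags containing any fixed vertex form a subtree. All hold, so the decomposition is valid with width 4 − 1 = 3.

Yes; width 3.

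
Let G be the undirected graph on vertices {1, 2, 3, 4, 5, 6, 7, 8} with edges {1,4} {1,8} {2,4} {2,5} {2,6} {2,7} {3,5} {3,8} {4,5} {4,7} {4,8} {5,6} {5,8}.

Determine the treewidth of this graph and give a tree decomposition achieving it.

Every bag has size at most 3, so the width is 3 − 1 = 2 and tw(G) ≤ 2. Conversely, {3, 5, 8} is a clique of size 3, and the vertices of any clique must share a bag in every tree decomposition; so some bag has ≥ 3 vertices and tw(G) ≥ 2. The upper and lower bounds meet at 2, so that is the treewidth.

Treewidth 2.
Bags: B1 = {2, 4, 5}  B2 = {4, 5, 8}  B3 = {2, 4, 7}  B4 = {1, 4, 8}  B5 = {2, 5, 6}  B6 = {3, 5, 8}
Tree: B1–B2, B1–B3, B2–B4, B1–B5, B2–B6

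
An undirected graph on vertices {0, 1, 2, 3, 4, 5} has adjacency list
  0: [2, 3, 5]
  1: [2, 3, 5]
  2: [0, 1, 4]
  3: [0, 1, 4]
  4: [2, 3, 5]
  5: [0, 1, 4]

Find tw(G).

3

A width-3 tree decomposition is:
Bags: B1 = {2, 3, 4, 5}  B2 = {0, 2, 3, 5}  B3 = {1, 2, 3, 5}
Tree: B1–B2, B2–B3
Each bag holds 4 vertices, so the decomposition has width 3, which upper-bounds the treewidth. For the lower bound: the 4 vertex sets {4,5}, {0,2}, {3}, {1} are disjoint, each induces a connected subgraph, and every pair is joined by at least one edge of G. Contracting each set to a single vertex therefore yields K_{4} as a minor, and since treewidth is minor-monotone, tw(G) ≥ tw(K_{4}) = 3. Combining the bounds, tw(G) = 3.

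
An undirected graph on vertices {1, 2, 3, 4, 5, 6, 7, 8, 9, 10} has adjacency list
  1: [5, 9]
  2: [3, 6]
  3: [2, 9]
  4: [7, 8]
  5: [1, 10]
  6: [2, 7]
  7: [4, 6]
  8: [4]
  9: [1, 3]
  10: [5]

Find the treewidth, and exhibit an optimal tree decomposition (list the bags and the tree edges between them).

Every bag has size at most 2, so the width is 2 − 1 = 1 and tw(G) ≤ 1. G has an edge, so its treewidth is at least 1. Therefore the treewidth is 1.

Treewidth 1.
One such decomposition:
Bags: B1 = {4, 8}  B2 = {4, 7}  B3 = {6, 7}  B4 = {2, 6}  B5 = {2, 3}  B6 = {3, 9}  B7 = {1, 9}  B8 = {1, 5}  B9 = {5, 10}
Tree: B1–B2, B2–B3, B3–B4, B4–B5, B5–B6, B6–B7, B7–B8, B8–B9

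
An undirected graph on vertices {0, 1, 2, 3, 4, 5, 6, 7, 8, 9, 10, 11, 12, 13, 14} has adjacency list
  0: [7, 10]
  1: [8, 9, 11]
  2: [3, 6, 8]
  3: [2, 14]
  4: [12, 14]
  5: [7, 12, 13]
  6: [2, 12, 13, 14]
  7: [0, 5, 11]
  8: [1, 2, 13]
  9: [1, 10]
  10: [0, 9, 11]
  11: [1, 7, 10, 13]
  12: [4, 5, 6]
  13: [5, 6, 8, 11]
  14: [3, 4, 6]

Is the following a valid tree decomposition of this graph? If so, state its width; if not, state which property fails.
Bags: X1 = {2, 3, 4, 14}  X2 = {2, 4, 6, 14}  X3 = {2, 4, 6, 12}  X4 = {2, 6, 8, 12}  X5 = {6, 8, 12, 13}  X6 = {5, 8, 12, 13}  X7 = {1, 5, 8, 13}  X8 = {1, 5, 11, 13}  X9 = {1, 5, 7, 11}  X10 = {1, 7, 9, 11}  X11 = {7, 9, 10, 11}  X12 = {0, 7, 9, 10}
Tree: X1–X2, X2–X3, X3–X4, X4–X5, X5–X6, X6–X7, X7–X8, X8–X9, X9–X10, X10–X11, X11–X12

Checking the three conditions: (i) the bags cover all of {0, 1, 2, 3, 4, 5, 6, 7, 8, 9, 10, 11, 12, 13, 14}; (ii) for each edge, some bag contains both endpoints; (iii) the bags containing any fixed vertex form a subtree. All hold, so the decomposition is valid with width 4 − 1 = 3.

Yes; width 3.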